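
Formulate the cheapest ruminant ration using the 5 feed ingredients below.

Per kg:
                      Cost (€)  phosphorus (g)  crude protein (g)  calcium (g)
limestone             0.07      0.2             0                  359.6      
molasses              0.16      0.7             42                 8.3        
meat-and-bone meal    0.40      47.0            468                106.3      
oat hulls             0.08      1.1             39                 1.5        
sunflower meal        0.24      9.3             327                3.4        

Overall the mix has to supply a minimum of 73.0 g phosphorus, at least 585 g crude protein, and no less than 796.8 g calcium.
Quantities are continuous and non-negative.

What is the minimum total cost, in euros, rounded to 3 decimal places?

€0.741

Let x1 = kg of limestone, x2 = kg of molasses, x3 = kg of meat-and-bone meal, x4 = kg of oat hulls, x5 = kg of sunflower meal.
Minimise 0.07x1 + 0.16x2 + 0.4x3 + 0.08x4 + 0.24x5 s.t.:
  0.2x1 + 0.7x2 + 47x3 + 1.1x4 + 9.3x5 ≥ 73   (phosphorus)
  42x2 + 468x3 + 39x4 + 327x5 ≥ 585   (crude protein)
  359.6x1 + 8.3x2 + 106.3x3 + 1.5x4 + 3.4x5 ≥ 796.8   (calcium)
  x1, x2, x3, x4, x5 ≥ 0.
At the optimum only limestone, meat-and-bone meal are positive (molasses, oat hulls, sunflower meal = 0). There the phosphorus and calcium constraints are tight.
That vertex is x1 = 1.7589, x3 = 1.5457.
Total cost: 0.07·1.7589 + 0.4·1.5457 = 0.74140.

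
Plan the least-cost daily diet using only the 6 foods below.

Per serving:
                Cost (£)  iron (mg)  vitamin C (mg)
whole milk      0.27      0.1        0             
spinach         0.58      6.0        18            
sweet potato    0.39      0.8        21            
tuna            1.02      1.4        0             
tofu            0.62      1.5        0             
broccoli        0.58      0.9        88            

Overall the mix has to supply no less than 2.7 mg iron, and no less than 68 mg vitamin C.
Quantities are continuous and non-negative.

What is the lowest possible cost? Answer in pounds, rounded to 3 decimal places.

£0.607

Let x1 = servings of whole milk, x2 = servings of spinach, x3 = servings of sweet potato, x4 = servings of tuna, x5 = servings of tofu, x6 = servings of broccoli.
Minimise 0.27x1 + 0.58x2 + 0.39x3 + 1.02x4 + 0.62x5 + 0.58x6 subject to:
  0.1x1 + 6x2 + 0.8x3 + 1.4x4 + 1.5x5 + 0.9x6 ≥ 2.7   (iron)
  18x2 + 21x3 + 88x6 ≥ 68   (vitamin C)
  x1, x2, x3, x4, x5, x6 ≥ 0.
The cheapest feasible vertex uses only spinach, broccoli; whole milk, sweet potato, tuna, tofu are not used. Binding constraints: iron and vitamin C.
That vertex is x2 = 0.3447, x6 = 0.7022.
Cost = 0.58·0.3447 + 0.58·0.7022 = 0.60720.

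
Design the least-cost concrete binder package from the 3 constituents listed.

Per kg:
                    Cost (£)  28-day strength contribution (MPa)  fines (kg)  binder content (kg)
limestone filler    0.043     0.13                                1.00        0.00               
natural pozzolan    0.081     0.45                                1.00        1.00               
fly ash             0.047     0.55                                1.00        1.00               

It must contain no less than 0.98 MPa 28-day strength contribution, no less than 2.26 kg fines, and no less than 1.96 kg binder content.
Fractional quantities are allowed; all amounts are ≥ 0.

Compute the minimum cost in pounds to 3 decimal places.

£0.105

Let x1 = kg of limestone filler, x2 = kg of natural pozzolan, x3 = kg of fly ash.
min 0.043x1 + 0.081x2 + 0.047x3 with:
  0.13x1 + 0.45x2 + 0.55x3 ≥ 0.98   (28-day strength contribution)
  1x1 + 1x2 + 1x3 ≥ 2.26   (fines)
  1x2 + 1x3 ≥ 1.96   (binder content)
  x1, x2, x3 ≥ 0.
The cheapest feasible vertex uses only limestone filler, fly ash; natural pozzolan is not used. The fines and binder content requirements are met with equality.
So limestone filler = 0.3 kg, fly ash = 1.96 kg.
Total cost: 0.043·0.3 + 0.047·1.96 = 0.10502.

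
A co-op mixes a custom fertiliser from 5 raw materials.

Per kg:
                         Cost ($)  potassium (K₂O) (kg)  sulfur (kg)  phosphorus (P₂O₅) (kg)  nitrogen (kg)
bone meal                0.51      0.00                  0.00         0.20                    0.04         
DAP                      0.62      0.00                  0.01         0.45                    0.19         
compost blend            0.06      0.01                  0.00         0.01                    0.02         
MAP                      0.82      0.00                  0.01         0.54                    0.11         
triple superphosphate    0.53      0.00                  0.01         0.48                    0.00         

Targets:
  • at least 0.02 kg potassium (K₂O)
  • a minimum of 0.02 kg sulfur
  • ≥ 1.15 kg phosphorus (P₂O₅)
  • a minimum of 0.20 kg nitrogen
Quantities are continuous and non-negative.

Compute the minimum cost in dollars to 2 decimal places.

This is a linear program. Let x1 = kg of bone meal, x2 = kg of DAP, x3 = kg of compost blend, x4 = kg of MAP, x5 = kg of triple superphosphate.
min 0.51x1 + 0.62x2 + 0.06x3 + 0.82x4 + 0.53x5 subject to:
  0.01x3 ≥ 0.02   (potassium (K₂O))
  0.01x2 + 0.01x4 + 0.01x5 ≥ 0.02   (sulfur)
  0.2x1 + 0.45x2 + 0.01x3 + 0.54x4 + 0.48x5 ≥ 1.15   (phosphorus (P₂O₅))
  0.04x1 + 0.19x2 + 0.02x3 + 0.11x4 ≥ 0.2   (nitrogen)
  x1, x2, x3, x4, x5 ≥ 0.
The minimum-cost mix takes nothing from bone meal, MAP — only DAP, compost blend, triple superphosphate. The potassium (K₂O), phosphorus (P₂O₅), nitrogen requirements are met with equality.
Optimal quantities: DAP = 0.8421 kg, compost blend = 2 kg, triple superphosphate = 1.565 kg.
Hence cost = 0.62·0.8421 + 0.06·2 + 0.53·1.565 = $1.4716.

$1.47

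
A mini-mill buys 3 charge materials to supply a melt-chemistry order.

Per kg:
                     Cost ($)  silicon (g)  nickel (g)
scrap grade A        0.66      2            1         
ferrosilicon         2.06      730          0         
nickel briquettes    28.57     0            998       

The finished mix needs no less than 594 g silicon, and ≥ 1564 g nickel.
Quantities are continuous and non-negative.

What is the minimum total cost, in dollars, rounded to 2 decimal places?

This is a linear program. Let x1 = kg of scrap grade A, x2 = kg of ferrosilicon, x3 = kg of nickel briquettes.
Minimize 0.66x1 + 2.06x2 + 28.57x3 subject to:
  2x1 + 730x2 ≥ 594   (silicon)
  1x1 + 998x3 ≥ 1564   (nickel)
  x1, x2, x3 ≥ 0.
The minimum-cost mix takes nothing from scrap grade A — only ferrosilicon, nickel briquettes. The silicon and nickel requirements are met with equality.
So ferrosilicon = 0.8137 kg, nickel briquettes = 1.567 kg.
Objective = 2.06·0.8137 + 28.57·1.567 = 46.4454.

$46.45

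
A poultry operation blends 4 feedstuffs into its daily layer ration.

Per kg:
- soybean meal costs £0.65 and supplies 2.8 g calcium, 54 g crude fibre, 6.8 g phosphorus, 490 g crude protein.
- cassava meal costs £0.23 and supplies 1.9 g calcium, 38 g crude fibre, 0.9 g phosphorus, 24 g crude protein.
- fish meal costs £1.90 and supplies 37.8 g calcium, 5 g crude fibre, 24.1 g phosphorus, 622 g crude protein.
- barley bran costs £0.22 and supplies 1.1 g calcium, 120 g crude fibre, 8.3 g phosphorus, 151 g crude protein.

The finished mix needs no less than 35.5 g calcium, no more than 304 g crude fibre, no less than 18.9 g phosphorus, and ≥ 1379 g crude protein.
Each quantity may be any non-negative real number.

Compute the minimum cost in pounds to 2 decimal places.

Let x1 = kg of soybean meal, x2 = kg of cassava meal, x3 = kg of fish meal, x4 = kg of barley bran.
Minimize 0.65x1 + 0.23x2 + 1.9x3 + 0.22x4 subject to:
  2.8x1 + 1.9x2 + 37.8x3 + 1.1x4 ≥ 35.5   (calcium)
  54x1 + 38x2 + 5x3 + 120x4 ≤ 304   (crude fibre)
  6.8x1 + 0.9x2 + 24.1x3 + 8.3x4 ≥ 18.9   (phosphorus)
  490x1 + 24x2 + 622x3 + 151x4 ≥ 1379   (crude protein)
  x1, x2, x3, x4 ≥ 0.
The cheapest feasible vertex uses only soybean meal, fish meal; cassava meal, barley bran are not used. There the calcium and crude protein constraints are tight.
So soybean meal = 1.79 kg, fish meal = 0.8065 kg.
Objective = 0.65·1.79 + 1.9·0.8065 = 2.6959.

£2.70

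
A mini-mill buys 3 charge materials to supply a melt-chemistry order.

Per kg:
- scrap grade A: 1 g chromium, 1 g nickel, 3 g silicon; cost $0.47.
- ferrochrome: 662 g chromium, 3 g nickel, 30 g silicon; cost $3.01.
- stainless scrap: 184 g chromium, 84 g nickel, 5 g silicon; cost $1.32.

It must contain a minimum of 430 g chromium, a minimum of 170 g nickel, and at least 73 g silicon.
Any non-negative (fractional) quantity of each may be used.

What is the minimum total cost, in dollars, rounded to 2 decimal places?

This is a linear program. Let x1 = kg of scrap grade A, x2 = kg of ferrochrome, x3 = kg of stainless scrap.
Minimize 0.47x1 + 3.01x2 + 1.32x3 s.t.:
  1x1 + 662x2 + 184x3 ≥ 430   (chromium)
  1x1 + 3x2 + 84x3 ≥ 170   (nickel)
  3x1 + 30x2 + 5x3 ≥ 73   (silicon)
  x1, x2, x3 ≥ 0.
The minimum-cost mix takes nothing from scrap grade A — only ferrochrome, stainless scrap. There the nickel and silicon constraints are tight.
That vertex is x2 = 2.109, x3 = 1.949.
Objective = 3.01·2.109 + 1.32·1.949 = 8.9208.

$8.92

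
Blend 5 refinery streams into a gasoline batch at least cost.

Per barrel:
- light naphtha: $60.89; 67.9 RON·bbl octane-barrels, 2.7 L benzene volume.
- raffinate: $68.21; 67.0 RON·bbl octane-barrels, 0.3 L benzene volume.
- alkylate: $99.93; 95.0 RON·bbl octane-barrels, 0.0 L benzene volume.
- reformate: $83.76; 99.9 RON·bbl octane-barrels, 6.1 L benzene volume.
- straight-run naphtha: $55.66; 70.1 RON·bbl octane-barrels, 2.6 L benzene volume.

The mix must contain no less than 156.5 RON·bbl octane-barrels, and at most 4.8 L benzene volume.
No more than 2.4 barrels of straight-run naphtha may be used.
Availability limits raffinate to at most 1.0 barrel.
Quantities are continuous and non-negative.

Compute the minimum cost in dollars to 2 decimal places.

$131.16

Set it up as a linear program. Let x1 = barrels of light naphtha, x2 = barrels of raffinate, x3 = barrels of alkylate, x4 = barrels of reformate, x5 = barrels of straight-run naphtha.
min 60.89x1 + 68.21x2 + 99.93x3 + 83.76x4 + 55.66x5 subject to:
  67.9x1 + 67x2 + 95x3 + 99.9x4 + 70.1x5 ≥ 156.5   (octane-barrels)
  2.7x1 + 0.3x2 + 6.1x4 + 2.6x5 ≤ 4.8   (benzene volume)
  x5 ≤ 2.4
  x2 ≤ 1
  x1, x2, x3, x4, x5 ≥ 0.
The minimum-cost mix takes nothing from light naphtha, alkylate, reformate — only raffinate, straight-run naphtha. The octane-barrels and benzene volume requirements are met with equality.
So raffinate = 0.4598 barrels, straight-run naphtha = 1.793 barrels.
Cost = 68.21·0.4598 + 55.66·1.793 = 131.1613.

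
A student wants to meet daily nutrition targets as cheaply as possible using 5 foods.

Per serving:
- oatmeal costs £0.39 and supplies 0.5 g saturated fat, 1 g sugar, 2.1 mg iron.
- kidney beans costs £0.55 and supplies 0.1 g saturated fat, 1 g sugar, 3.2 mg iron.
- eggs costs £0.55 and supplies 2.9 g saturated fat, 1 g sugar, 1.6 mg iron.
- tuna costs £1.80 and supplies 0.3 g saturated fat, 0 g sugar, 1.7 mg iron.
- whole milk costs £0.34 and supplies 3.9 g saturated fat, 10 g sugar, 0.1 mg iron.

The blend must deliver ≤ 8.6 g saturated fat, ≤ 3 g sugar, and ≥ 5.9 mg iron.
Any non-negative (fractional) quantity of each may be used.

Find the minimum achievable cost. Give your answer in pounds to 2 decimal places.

Treat it as an LP. Let x1 = servings of oatmeal, x2 = servings of kidney beans, x3 = servings of eggs, x4 = servings of tuna, x5 = servings of whole milk.
min 0.39x1 + 0.55x2 + 0.55x3 + 1.8x4 + 0.34x5 with:
  0.5x1 + 0.1x2 + 2.9x3 + 0.3x4 + 3.9x5 ≤ 8.6   (saturated fat)
  1x1 + 1x2 + 1x3 + 10x5 ≤ 3   (sugar)
  2.1x1 + 3.2x2 + 1.6x3 + 1.7x4 + 0.1x5 ≥ 5.9   (iron)
  x1, x2, x3, x4, x5 ≥ 0.
The cheapest feasible vertex uses only kidney beans; oatmeal, eggs, tuna, whole milk are not used. The iron requirement is met with equality.
So kidney beans = 1.844 servings.
Hence cost = 0.55·1.844 = £1.0142.

£1.01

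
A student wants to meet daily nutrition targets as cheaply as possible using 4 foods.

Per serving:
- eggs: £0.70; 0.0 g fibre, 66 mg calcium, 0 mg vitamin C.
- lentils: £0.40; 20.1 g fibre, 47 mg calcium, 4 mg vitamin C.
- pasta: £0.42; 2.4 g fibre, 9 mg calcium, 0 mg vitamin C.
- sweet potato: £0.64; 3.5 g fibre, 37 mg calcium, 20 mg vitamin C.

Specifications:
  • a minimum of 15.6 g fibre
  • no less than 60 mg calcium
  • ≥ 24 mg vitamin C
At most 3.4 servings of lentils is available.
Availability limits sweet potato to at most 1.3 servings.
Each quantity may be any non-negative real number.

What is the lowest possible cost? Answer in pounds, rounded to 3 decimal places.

£0.928

This is a linear program. Let x1 = servings of eggs, x2 = servings of lentils, x3 = servings of pasta, x4 = servings of sweet potato.
Minimize 0.7x1 + 0.4x2 + 0.42x3 + 0.64x4 subject to:
  20.1x2 + 2.4x3 + 3.5x4 ≥ 15.6   (fibre)
  66x1 + 47x2 + 9x3 + 37x4 ≥ 60   (calcium)
  4x2 + 20x4 ≥ 24   (vitamin C)
  x2 ≤ 3.4
  x4 ≤ 1.3
  x1, x2, x3, x4 ≥ 0.
The minimum-cost mix takes nothing from eggs, pasta — only lentils, sweet potato. Binding constraints: fibre and vitamin C.
So lentils = 0.5876 servings, sweet potato = 1.082 servings.
Hence cost = 0.4·0.5876 + 0.64·1.082 = £0.92752.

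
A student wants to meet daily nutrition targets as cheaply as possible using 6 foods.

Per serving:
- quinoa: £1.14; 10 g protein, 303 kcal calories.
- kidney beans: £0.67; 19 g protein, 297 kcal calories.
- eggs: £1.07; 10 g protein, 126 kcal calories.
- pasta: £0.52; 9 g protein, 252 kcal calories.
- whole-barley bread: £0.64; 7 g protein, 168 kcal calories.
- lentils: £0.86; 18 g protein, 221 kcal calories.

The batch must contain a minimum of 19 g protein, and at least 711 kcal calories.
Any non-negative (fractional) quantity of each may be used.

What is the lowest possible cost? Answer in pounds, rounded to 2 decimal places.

Let x1 = servings of quinoa, x2 = servings of kidney beans, x3 = servings of eggs, x4 = servings of pasta, x5 = servings of whole-barley bread, x6 = servings of lentils.
Minimise 1.14x1 + 0.67x2 + 1.07x3 + 0.52x4 + 0.64x5 + 0.86x6 with:
  10x1 + 19x2 + 10x3 + 9x4 + 7x5 + 18x6 ≥ 19   (protein)
  303x1 + 297x2 + 126x3 + 252x4 + 168x5 + 221x6 ≥ 711   (calories)
  x1, x2, x3, x4, x5, x6 ≥ 0.
The optimal basis is {pasta}; quinoa, kidney beans, eggs, whole-barley bread, lentils drop out. Binding constraint: calories.
Solving gives x4 = 2.821.
Cost = 0.52·2.821 = 1.4669.

£1.47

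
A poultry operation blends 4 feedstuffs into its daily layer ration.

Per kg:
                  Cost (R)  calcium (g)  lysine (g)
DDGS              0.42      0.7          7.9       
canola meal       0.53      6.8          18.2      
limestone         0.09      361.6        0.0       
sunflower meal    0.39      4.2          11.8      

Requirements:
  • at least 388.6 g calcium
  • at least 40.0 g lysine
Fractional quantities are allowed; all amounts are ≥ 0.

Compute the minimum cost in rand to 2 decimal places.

Set it up as a linear program. Let x1 = kg of DDGS, x2 = kg of canola meal, x3 = kg of limestone, x4 = kg of sunflower meal.
Minimise 0.42x1 + 0.53x2 + 0.09x3 + 0.39x4 subject to:
  0.7x1 + 6.8x2 + 361.6x3 + 4.2x4 ≥ 388.6   (calcium)
  7.9x1 + 18.2x2 + 11.8x4 ≥ 40   (lysine)
  x1, x2, x3, x4 ≥ 0.
The optimal basis is {canola meal, limestone}; DDGS, sunflower meal drop out. The calcium and lysine requirements are met with equality.
Optimal quantities: canola meal = 2.198 kg, limestone = 1.033 kg.
Cost = 0.53·2.198 + 0.09·1.033 = 1.2579.

R1.26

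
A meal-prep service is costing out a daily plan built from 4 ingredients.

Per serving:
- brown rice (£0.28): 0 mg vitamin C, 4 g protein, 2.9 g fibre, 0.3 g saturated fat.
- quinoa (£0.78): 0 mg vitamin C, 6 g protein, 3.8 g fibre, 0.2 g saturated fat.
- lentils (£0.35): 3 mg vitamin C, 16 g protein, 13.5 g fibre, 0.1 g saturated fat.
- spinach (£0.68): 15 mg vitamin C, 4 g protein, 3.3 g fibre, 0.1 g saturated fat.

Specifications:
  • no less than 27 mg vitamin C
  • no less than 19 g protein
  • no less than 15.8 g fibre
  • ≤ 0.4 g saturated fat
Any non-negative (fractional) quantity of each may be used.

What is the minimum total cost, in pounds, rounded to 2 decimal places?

Let x1 = servings of brown rice, x2 = servings of quinoa, x3 = servings of lentils, x4 = servings of spinach.
Minimize 0.28x1 + 0.78x2 + 0.35x3 + 0.68x4 with:
  3x3 + 15x4 ≥ 27   (vitamin C)
  4x1 + 6x2 + 16x3 + 4x4 ≥ 19   (protein)
  2.9x1 + 3.8x2 + 13.5x3 + 3.3x4 ≥ 15.8   (fibre)
  0.3x1 + 0.2x2 + 0.1x3 + 0.1x4 ≤ 0.4   (saturated fat)
  x1, x2, x3, x4 ≥ 0.
The minimum-cost mix takes nothing from brown rice, quinoa — only lentils, spinach. There the vitamin C and protein constraints are tight.
So lentils = 0.7763 servings, spinach = 1.645 servings.
Objective = 0.35·0.7763 + 0.68·1.645 = 1.3903.

£1.39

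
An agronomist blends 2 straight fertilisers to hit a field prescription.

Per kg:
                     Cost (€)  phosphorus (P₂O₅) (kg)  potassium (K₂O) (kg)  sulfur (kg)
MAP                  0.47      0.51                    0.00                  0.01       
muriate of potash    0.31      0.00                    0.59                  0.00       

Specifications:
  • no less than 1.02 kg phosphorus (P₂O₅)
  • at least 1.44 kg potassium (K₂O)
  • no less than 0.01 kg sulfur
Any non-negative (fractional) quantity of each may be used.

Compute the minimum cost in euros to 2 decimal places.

Let x1 = kg of MAP, x2 = kg of muriate of potash.
Minimise 0.47x1 + 0.31x2 with:
  0.51x1 ≥ 1.02   (phosphorus (P₂O₅))
  0.59x2 ≥ 1.44   (potassium (K₂O))
  0.01x1 ≥ 0.01   (sulfur)
  x1, x2 ≥ 0.
Both inputs are positive at the optimum. Binding constraints: phosphorus (P₂O₅) and potassium (K₂O).
So MAP = 2 kg, muriate of potash = 2.441 kg.
Cost = 0.47·2 + 0.31·2.441 = 1.6967.

€1.70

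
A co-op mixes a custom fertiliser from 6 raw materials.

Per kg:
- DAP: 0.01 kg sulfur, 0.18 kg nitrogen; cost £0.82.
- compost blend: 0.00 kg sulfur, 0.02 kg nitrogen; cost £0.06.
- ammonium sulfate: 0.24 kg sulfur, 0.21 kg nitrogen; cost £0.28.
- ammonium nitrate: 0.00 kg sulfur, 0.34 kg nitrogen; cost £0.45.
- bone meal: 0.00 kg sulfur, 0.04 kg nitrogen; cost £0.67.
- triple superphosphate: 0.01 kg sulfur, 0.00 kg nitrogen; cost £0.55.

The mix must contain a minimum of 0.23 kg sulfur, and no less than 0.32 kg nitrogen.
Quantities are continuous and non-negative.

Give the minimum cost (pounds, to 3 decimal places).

£0.426

Let x1 = kg of DAP, x2 = kg of compost blend, x3 = kg of ammonium sulfate, x4 = kg of ammonium nitrate, x5 = kg of bone meal, x6 = kg of triple superphosphate.
Minimize 0.82x1 + 0.06x2 + 0.28x3 + 0.45x4 + 0.67x5 + 0.55x6 subject to:
  0.01x1 + 0.24x3 + 0.01x6 ≥ 0.23   (sulfur)
  0.18x1 + 0.02x2 + 0.21x3 + 0.34x4 + 0.04x5 ≥ 0.32   (nitrogen)
  x1, x2, x3, x4, x5, x6 ≥ 0.
The minimum-cost mix takes nothing from DAP, compost blend, bone meal, triple superphosphate — only ammonium sulfate, ammonium nitrate. The sulfur and nitrogen requirements are met with equality.
So ammonium sulfate = 0.9583 kg, ammonium nitrate = 0.3493 kg.
Hence cost = 0.28·0.9583 + 0.45·0.3493 = £0.42551.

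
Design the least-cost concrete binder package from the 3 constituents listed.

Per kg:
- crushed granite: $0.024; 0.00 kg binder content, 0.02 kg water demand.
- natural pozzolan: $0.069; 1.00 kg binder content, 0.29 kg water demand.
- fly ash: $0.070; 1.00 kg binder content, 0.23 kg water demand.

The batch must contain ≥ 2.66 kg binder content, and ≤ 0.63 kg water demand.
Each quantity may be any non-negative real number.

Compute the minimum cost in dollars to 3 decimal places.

Set it up as a linear program. Let x1 = kg of crushed granite, x2 = kg of natural pozzolan, x3 = kg of fly ash.
Minimise 0.024x1 + 0.069x2 + 0.07x3 s.t.:
  1x2 + 1x3 ≥ 2.66   (binder content)
  0.02x1 + 0.29x2 + 0.23x3 ≤ 0.63   (water demand)
  x1, x2, x3 ≥ 0.
The cheapest feasible vertex uses only natural pozzolan, fly ash; crushed granite is not used. There the binder content and water demand constraints are tight.
That vertex is x2 = 0.3033, x3 = 2.357.
Cost = 0.069·0.3033 + 0.07·2.357 = 0.18592.

$0.186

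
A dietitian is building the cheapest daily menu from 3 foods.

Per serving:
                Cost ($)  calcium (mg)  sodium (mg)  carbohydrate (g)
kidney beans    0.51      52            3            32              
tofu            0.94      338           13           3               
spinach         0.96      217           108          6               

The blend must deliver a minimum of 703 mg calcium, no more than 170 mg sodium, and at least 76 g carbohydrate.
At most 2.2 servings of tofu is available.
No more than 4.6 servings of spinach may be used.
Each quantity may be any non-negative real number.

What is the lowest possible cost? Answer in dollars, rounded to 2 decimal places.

This is a linear program. Let x1 = servings of kidney beans, x2 = servings of tofu, x3 = servings of spinach.
min 0.51x1 + 0.94x2 + 0.96x3 with:
  52x1 + 338x2 + 217x3 ≥ 703   (calcium)
  3x1 + 13x2 + 108x3 ≤ 170   (sodium)
  32x1 + 3x2 + 6x3 ≥ 76   (carbohydrate)
  x2 ≤ 2.2
  x3 ≤ 4.6
  x1, x2, x3 ≥ 0.
The minimum-cost mix takes nothing from spinach — only kidney beans, tofu. Binding constraints: calcium and carbohydrate.
Solving gives x1 = 2.212, x2 = 1.74.
Total cost: 0.51·2.212 + 0.94·1.74 = 2.7637.

$2.76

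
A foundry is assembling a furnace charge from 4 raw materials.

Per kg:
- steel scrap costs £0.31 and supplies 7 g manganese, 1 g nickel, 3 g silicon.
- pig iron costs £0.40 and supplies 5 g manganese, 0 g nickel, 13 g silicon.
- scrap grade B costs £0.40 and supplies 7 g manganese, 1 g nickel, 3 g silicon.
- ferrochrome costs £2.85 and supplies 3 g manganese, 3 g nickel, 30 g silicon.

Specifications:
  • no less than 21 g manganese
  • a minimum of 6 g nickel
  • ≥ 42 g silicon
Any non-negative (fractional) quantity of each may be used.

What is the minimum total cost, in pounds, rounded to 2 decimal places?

This is a linear program. Let x1 = kg of steel scrap, x2 = kg of pig iron, x3 = kg of scrap grade B, x4 = kg of ferrochrome.
Minimise 0.31x1 + 0.4x2 + 0.4x3 + 2.85x4 with:
  7x1 + 5x2 + 7x3 + 3x4 ≥ 21   (manganese)
  1x1 + 1x3 + 3x4 ≥ 6   (nickel)
  3x1 + 13x2 + 3x3 + 30x4 ≥ 42   (silicon)
  x1, x2, x3, x4 ≥ 0.
At the optimum only steel scrap, pig iron are positive (scrap grade B, ferrochrome = 0). There the nickel and silicon constraints are tight.
Solving gives x1 = 6, x2 = 1.846.
Objective = 0.31·6 + 0.4·1.846 = 2.5984.

£2.60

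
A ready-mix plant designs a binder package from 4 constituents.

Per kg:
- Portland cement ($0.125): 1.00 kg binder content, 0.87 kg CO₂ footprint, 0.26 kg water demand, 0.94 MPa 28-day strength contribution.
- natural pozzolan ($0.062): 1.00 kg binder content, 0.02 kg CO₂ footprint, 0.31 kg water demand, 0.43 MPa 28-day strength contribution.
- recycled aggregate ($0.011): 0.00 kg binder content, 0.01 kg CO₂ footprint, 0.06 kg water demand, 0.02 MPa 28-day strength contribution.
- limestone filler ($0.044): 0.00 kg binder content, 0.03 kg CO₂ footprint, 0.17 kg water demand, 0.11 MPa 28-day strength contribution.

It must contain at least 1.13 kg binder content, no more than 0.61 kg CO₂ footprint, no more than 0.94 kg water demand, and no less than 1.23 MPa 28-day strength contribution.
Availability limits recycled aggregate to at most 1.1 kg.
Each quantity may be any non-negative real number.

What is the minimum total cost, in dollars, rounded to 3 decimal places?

Let x1 = kg of Portland cement, x2 = kg of natural pozzolan, x3 = kg of recycled aggregate, x4 = kg of limestone filler.
min 0.125x1 + 0.062x2 + 0.011x3 + 0.044x4 subject to:
  1x1 + 1x2 ≥ 1.13   (binder content)
  0.87x1 + 0.02x2 + 0.01x3 + 0.03x4 ≤ 0.61   (CO₂ footprint)
  0.26x1 + 0.31x2 + 0.06x3 + 0.17x4 ≤ 0.94   (water demand)
  0.94x1 + 0.43x2 + 0.02x3 + 0.11x4 ≥ 1.23   (28-day strength contribution)
  x3 ≤ 1.1
  x1, x2, x3, x4 ≥ 0.
At the optimum only Portland cement, natural pozzolan are positive (recycled aggregate, limestone filler = 0). The CO₂ footprint and 28-day strength contribution requirements are met with equality.
So Portland cement = 0.669 kg, natural pozzolan = 1.398 kg.
Total cost: 0.125·0.669 + 0.062·1.398 = 0.17030.

$0.170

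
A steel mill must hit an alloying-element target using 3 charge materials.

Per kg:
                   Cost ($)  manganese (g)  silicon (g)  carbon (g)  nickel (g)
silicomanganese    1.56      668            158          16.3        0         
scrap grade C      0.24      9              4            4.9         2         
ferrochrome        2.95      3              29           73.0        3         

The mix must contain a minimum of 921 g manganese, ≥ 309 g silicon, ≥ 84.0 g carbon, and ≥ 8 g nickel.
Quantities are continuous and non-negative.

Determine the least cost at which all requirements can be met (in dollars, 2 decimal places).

Let x1 = kg of silicomanganese, x2 = kg of scrap grade C, x3 = kg of ferrochrome.
Minimize 1.56x1 + 0.24x2 + 2.95x3 with:
  668x1 + 9x2 + 3x3 ≥ 921   (manganese)
  158x1 + 4x2 + 29x3 ≥ 309   (silicon)
  16.3x1 + 4.9x2 + 73x3 ≥ 84   (carbon)
  2x2 + 3x3 ≥ 8   (nickel)
  x1, x2, x3 ≥ 0.
The optimal mix uses every input. The silicon, carbon, nickel requirements are met with equality.
Solving gives x1 = 1.776, x2 = 3.19, x3 = 0.54.
Total cost: 1.56·1.776 + 0.24·3.19 + 2.95·0.54 = 5.1292.

$5.13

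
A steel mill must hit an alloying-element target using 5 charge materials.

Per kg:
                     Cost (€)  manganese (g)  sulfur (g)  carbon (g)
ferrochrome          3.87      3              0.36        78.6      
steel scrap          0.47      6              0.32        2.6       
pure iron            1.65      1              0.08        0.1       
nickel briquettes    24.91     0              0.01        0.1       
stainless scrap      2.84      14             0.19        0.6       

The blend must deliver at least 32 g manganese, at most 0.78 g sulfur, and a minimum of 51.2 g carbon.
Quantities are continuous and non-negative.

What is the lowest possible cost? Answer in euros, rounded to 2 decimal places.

Let x1 = kg of ferrochrome, x2 = kg of steel scrap, x3 = kg of pure iron, x4 = kg of nickel briquettes, x5 = kg of stainless scrap.
min 3.87x1 + 0.47x2 + 1.65x3 + 24.91x4 + 2.84x5 subject to:
  3x1 + 6x2 + 1x3 + 14x5 ≥ 32   (manganese)
  0.36x1 + 0.32x2 + 0.08x3 + 0.01x4 + 0.19x5 ≤ 0.78   (sulfur)
  78.6x1 + 2.6x2 + 0.1x3 + 0.1x4 + 0.6x5 ≥ 51.2   (carbon)
  x1, x2, x3, x4, x5 ≥ 0.
The optimal basis is {ferrochrome, steel scrap, stainless scrap}; pure iron, nickel briquettes drop out. The manganese, sulfur, carbon requirements are met with equality.
That vertex is x1 = 0.6164, x2 = 0.6242, x5 = 1.886.
Hence cost = 3.87·0.6164 + 0.47·0.6242 + 2.84·1.886 = €8.0351.

€8.04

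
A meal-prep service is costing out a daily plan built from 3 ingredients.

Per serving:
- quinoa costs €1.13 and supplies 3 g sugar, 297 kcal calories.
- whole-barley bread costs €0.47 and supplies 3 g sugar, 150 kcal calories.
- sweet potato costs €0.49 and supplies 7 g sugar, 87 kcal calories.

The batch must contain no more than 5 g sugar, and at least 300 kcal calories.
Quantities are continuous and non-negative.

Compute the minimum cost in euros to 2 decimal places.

€1.01

Let x1 = servings of quinoa, x2 = servings of whole-barley bread, x3 = servings of sweet potato.
min 1.13x1 + 0.47x2 + 0.49x3 subject to:
  3x1 + 3x2 + 7x3 ≤ 5   (sugar)
  297x1 + 150x2 + 87x3 ≥ 300   (calories)
  x1, x2, x3 ≥ 0.
At the optimum only quinoa, whole-barley bread are positive (sweet potato = 0). There the sugar and calories constraints are tight.
Solving gives x1 = 0.3401, x2 = 1.327.
Total cost: 1.13·0.3401 + 0.47·1.327 = 1.0080.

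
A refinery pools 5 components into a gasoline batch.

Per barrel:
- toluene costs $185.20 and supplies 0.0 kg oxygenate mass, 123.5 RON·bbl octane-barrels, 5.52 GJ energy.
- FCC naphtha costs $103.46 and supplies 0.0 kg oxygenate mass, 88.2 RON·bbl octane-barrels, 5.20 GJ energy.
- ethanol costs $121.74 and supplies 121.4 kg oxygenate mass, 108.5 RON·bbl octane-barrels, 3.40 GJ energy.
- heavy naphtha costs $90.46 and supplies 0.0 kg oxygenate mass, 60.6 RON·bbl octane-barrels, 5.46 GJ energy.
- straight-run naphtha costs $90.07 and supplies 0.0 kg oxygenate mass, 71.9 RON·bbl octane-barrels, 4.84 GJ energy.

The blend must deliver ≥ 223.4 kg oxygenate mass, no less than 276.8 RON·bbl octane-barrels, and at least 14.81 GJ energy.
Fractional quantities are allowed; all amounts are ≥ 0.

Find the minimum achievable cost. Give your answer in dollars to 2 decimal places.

Let x1 = barrels of toluene, x2 = barrels of FCC naphtha, x3 = barrels of ethanol, x4 = barrels of heavy naphtha, x5 = barrels of straight-run naphtha.
min 185.2x1 + 103.46x2 + 121.74x3 + 90.46x4 + 90.07x5 with:
  121.4x3 ≥ 223.4   (oxygenate mass)
  123.5x1 + 88.2x2 + 108.5x3 + 60.6x4 + 71.9x5 ≥ 276.8   (octane-barrels)
  5.52x1 + 5.2x2 + 3.4x3 + 5.46x4 + 4.84x5 ≥ 14.81   (energy)
  x1, x2, x3, x4, x5 ≥ 0.
The cheapest feasible vertex uses only ethanol, heavy naphtha; toluene, FCC naphtha, straight-run naphtha are not used. The oxygenate mass and energy requirements are met with equality.
Optimal quantities: ethanol = 1.8402 barrels, heavy naphtha = 1.56654 barrels.
Hence cost = 121.74·1.8402 + 90.46·1.56654 = $365.7352.

$365.74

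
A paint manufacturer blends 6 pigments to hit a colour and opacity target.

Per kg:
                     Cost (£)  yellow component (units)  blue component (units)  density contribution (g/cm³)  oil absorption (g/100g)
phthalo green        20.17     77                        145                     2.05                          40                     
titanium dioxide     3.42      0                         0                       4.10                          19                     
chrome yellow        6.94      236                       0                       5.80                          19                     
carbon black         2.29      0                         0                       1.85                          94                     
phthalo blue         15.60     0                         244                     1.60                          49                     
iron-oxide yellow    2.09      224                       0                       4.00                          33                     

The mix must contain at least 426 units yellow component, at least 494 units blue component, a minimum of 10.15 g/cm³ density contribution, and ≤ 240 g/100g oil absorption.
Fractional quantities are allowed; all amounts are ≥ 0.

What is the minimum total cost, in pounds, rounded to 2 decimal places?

This is a linear program. Let x1 = kg of phthalo green, x2 = kg of titanium dioxide, x3 = kg of chrome yellow, x4 = kg of carbon black, x5 = kg of phthalo blue, x6 = kg of iron-oxide yellow.
min 20.17x1 + 3.42x2 + 6.94x3 + 2.29x4 + 15.6x5 + 2.09x6 subject to:
  77x1 + 236x3 + 224x6 ≥ 426   (yellow component)
  145x1 + 244x5 ≥ 494   (blue component)
  2.05x1 + 4.1x2 + 5.8x3 + 1.85x4 + 1.6x5 + 4x6 ≥ 10.15   (density contribution)
  40x1 + 19x2 + 19x3 + 94x4 + 49x5 + 33x6 ≤ 240   (oil absorption)
  x1, x2, x3, x4, x5, x6 ≥ 0.
At the optimum only phthalo blue, iron-oxide yellow are positive (phthalo green, titanium dioxide, chrome yellow, carbon black = 0). There the yellow component and blue component constraints are tight.
Optimal quantities: phthalo blue = 2.0246 kg, iron-oxide yellow = 1.9018 kg.
Total cost: 15.6·2.0246 + 2.09·1.9018 = 35.5585.

£35.56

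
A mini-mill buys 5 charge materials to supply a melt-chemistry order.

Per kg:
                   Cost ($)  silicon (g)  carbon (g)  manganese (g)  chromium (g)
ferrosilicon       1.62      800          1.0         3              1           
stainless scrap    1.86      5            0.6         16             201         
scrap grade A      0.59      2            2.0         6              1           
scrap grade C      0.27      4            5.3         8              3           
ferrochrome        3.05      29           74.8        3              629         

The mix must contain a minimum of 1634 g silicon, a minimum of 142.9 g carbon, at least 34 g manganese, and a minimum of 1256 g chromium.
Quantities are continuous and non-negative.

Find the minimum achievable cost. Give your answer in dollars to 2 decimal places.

$9.96

Let x1 = kg of ferrosilicon, x2 = kg of stainless scrap, x3 = kg of scrap grade A, x4 = kg of scrap grade C, x5 = kg of ferrochrome.
Minimise 1.62x1 + 1.86x2 + 0.59x3 + 0.27x4 + 3.05x5 s.t.:
  800x1 + 5x2 + 2x3 + 4x4 + 29x5 ≥ 1634   (silicon)
  1x1 + 0.6x2 + 2x3 + 5.3x4 + 74.8x5 ≥ 142.9   (carbon)
  3x1 + 16x2 + 6x3 + 8x4 + 3x5 ≥ 34   (manganese)
  1x1 + 201x2 + 1x3 + 3x4 + 629x5 ≥ 1256   (chromium)
  x1, x2, x3, x4, x5 ≥ 0.
The minimum-cost mix takes nothing from stainless scrap, scrap grade A — only ferrosilicon, scrap grade C, ferrochrome. The silicon, manganese, chromium requirements are met with equality.
That vertex is x1 = 1.957, x4 = 2.774, x5 = 1.98.
Cost = 1.62·1.957 + 0.27·2.774 + 3.05·1.98 = 9.9583.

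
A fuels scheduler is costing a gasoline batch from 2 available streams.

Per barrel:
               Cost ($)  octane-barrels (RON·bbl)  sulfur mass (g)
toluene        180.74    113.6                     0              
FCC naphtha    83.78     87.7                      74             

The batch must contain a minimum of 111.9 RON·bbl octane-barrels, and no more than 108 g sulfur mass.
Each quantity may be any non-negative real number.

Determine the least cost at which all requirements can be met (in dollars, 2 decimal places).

$106.90

Let x1 = barrels of toluene, x2 = barrels of FCC naphtha.
Minimize 180.74x1 + 83.78x2 subject to:
  113.6x1 + 87.7x2 ≥ 111.9   (octane-barrels)
  74x2 ≤ 108   (sulfur mass)
  x1, x2 ≥ 0.
The cheapest feasible vertex uses only FCC naphtha; toluene is not used. The octane-barrels requirement is met with equality.
So FCC naphtha = 1.276 barrels.
Cost = 83.78·1.276 = 106.9033.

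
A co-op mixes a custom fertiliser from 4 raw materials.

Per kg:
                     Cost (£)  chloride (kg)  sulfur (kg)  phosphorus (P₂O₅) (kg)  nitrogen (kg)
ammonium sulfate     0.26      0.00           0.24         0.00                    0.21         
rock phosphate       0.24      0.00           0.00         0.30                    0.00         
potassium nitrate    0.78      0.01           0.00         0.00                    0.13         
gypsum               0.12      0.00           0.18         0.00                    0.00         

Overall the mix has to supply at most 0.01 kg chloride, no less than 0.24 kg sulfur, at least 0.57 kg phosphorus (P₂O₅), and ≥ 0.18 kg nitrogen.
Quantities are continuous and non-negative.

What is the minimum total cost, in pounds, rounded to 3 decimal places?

£0.702

Set it up as a linear program. Let x1 = kg of ammonium sulfate, x2 = kg of rock phosphate, x3 = kg of potassium nitrate, x4 = kg of gypsum.
Minimize 0.26x1 + 0.24x2 + 0.78x3 + 0.12x4 with:
  0.01x3 ≤ 0.01   (chloride)
  0.24x1 + 0.18x4 ≥ 0.24   (sulfur)
  0.3x2 ≥ 0.57   (phosphorus (P₂O₅))
  0.21x1 + 0.13x3 ≥ 0.18   (nitrogen)
  x1, x2, x3, x4 ≥ 0.
At the optimum only ammonium sulfate, rock phosphate, gypsum are positive (potassium nitrate = 0). There the sulfur, phosphorus (P₂O₅), nitrogen constraints are tight.
That vertex is x1 = 0.8571, x2 = 1.9, x4 = 0.1905.
Hence cost = 0.26·0.8571 + 0.24·1.9 + 0.12·0.1905 = £0.70171.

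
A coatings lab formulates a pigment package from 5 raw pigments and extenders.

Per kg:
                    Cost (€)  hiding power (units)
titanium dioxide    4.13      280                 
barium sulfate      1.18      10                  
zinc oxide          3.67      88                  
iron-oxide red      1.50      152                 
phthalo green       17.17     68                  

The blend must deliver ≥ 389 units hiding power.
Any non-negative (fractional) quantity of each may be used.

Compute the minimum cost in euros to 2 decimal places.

Set it up as a linear program. Let x1 = kg of titanium dioxide, x2 = kg of barium sulfate, x3 = kg of zinc oxide, x4 = kg of iron-oxide red, x5 = kg of phthalo green.
Minimise 4.13x1 + 1.18x2 + 3.67x3 + 1.5x4 + 17.17x5 subject to:
  280x1 + 10x2 + 88x3 + 152x4 + 68x5 ≥ 389   (hiding power)
  x1, x2, x3, x4, x5 ≥ 0.
The cheapest feasible vertex uses only iron-oxide red; titanium dioxide, barium sulfate, zinc oxide, phthalo green are not used. There the hiding power constraint is tight.
Optimal quantities: iron-oxide red = 2.559 kg.
Total cost: 1.5·2.559 = 3.8385.

€3.84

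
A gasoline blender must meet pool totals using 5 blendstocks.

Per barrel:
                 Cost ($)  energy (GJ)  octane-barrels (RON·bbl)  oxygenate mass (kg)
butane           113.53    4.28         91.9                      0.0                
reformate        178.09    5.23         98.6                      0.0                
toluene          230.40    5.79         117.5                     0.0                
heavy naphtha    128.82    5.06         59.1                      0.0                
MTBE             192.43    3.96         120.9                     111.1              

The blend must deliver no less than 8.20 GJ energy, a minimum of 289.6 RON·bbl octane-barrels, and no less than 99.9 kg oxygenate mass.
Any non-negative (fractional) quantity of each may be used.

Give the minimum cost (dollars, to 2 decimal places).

$396.49

Set it up as a linear program. Let x1 = barrels of butane, x2 = barrels of reformate, x3 = barrels of toluene, x4 = barrels of heavy naphtha, x5 = barrels of MTBE.
min 113.53x1 + 178.09x2 + 230.4x3 + 128.82x4 + 192.43x5 s.t.:
  4.28x1 + 5.23x2 + 5.79x3 + 5.06x4 + 3.96x5 ≥ 8.2   (energy)
  91.9x1 + 98.6x2 + 117.5x3 + 59.1x4 + 120.9x5 ≥ 289.6   (octane-barrels)
  111.1x5 ≥ 99.9   (oxygenate mass)
  x1, x2, x3, x4, x5 ≥ 0.
The optimal basis is {butane, MTBE}; reformate, toluene, heavy naphtha drop out. The octane-barrels and oxygenate mass requirements are met with equality.
That vertex is x1 = 1.9683, x5 = 0.89919.
Total cost: 113.53·1.9683 + 192.43·0.89919 = 396.4922.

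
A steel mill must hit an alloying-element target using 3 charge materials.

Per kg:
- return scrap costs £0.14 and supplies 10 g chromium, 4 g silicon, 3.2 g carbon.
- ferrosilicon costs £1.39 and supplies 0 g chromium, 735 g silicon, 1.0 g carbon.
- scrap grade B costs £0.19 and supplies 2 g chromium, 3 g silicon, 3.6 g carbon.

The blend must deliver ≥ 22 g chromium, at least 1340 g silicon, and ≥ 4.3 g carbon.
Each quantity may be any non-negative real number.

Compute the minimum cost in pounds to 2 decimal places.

This is a linear program. Let x1 = kg of return scrap, x2 = kg of ferrosilicon, x3 = kg of scrap grade B.
Minimise 0.14x1 + 1.39x2 + 0.19x3 subject to:
  10x1 + 2x3 ≥ 22   (chromium)
  4x1 + 735x2 + 3x3 ≥ 1340   (silicon)
  3.2x1 + 1x2 + 3.6x3 ≥ 4.3   (carbon)
  x1, x2, x3 ≥ 0.
At the optimum only return scrap, ferrosilicon are positive (scrap grade B = 0). There the chromium and silicon constraints are tight.
So return scrap = 2.2 kg, ferrosilicon = 1.811 kg.
Total cost: 0.14·2.2 + 1.39·1.811 = 2.8253.

£2.83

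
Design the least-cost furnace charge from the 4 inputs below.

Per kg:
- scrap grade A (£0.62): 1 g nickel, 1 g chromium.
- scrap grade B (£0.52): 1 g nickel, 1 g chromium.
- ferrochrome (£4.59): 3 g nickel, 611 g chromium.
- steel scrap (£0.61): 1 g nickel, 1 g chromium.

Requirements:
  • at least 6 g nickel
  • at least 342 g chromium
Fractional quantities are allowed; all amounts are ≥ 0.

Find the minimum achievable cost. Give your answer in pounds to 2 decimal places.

Let x1 = kg of scrap grade A, x2 = kg of scrap grade B, x3 = kg of ferrochrome, x4 = kg of steel scrap.
Minimize 0.62x1 + 0.52x2 + 4.59x3 + 0.61x4 with:
  1x1 + 1x2 + 3x3 + 1x4 ≥ 6   (nickel)
  1x1 + 1x2 + 611x3 + 1x4 ≥ 342   (chromium)
  x1, x2, x3, x4 ≥ 0.
The minimum-cost mix takes nothing from scrap grade A, steel scrap — only scrap grade B, ferrochrome. The nickel and chromium requirements are met with equality.
Optimal quantities: scrap grade B = 4.342 kg, ferrochrome = 0.5526 kg.
Objective = 0.52·4.342 + 4.59·0.5526 = 4.7943.

£4.79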